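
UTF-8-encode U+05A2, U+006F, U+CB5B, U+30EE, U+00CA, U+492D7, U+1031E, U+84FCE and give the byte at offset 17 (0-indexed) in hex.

U+05A2 → 2-byte form D6 A2 at offsets 0–1.
U+006F → 1-byte form 6F at offsets 2–2.
U+CB5B → 3-byte form EC AD 9B at offsets 3–5.
U+30EE → 3-byte form E3 83 AE at offsets 6–8.
U+00CA → 2-byte form C3 8A at offsets 9–10.
U+492D7 → 4-byte form F1 89 8B 97 at offsets 11–14.
U+1031E → 4-byte form F0 90 8C 9E at offsets 15–18.
Offset 17 falls in char 7's range; it's byte 3 of F0 90 8C 9E = 0x8C.

0x8C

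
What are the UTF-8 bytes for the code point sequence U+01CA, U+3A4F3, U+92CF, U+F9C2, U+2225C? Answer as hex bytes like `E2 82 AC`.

U+01CA: 2-byte form → C7 8A.
U+3A4F3: 4-byte form → F0 BA 93 B3.
U+92CF: 3-byte form → E9 8B 8F.
U+F9C2: 3-byte form → EF A7 82.
U+2225C: 4-byte form → F0 A2 89 9C.
Concatenated (16 bytes): C7 8A F0 BA 93 B3 E9 8B 8F EF A7 82 F0 A2 89 9C.

C7 8A F0 BA 93 B3 E9 8B 8F EF A7 82 F0 A2 89 9C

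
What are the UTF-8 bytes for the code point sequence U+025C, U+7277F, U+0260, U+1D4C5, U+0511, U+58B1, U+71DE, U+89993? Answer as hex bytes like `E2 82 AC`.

U+025C: 2-byte form → C9 9C.
U+7277F: 4-byte form → F1 B2 9D BF.
U+0260: 2-byte form → C9 A0.
U+1D4C5: 4-byte form → F0 9D 93 85.
U+0511: 2-byte form → D4 91.
U+58B1: 3-byte form → E5 A2 B1.
U+71DE: 3-byte form → E7 87 9E.
U+89993: 4-byte form → F2 89 A6 93.
Concatenated (24 bytes): C9 9C F1 B2 9D BF C9 A0 F0 9D 93 85 D4 91 E5 A2 B1 E7 87 9E F2 89 A6 93.

C9 9C F1 B2 9D BF C9 A0 F0 9D 93 85 D4 91 E5 A2 B1 E7 87 9E F2 89 A6 93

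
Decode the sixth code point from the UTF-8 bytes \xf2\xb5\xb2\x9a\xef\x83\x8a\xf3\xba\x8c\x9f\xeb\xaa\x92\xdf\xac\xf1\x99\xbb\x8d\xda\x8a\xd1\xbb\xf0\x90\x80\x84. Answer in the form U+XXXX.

U+59ECD

Offset 0: leading byte 0xF2 = 11110010 → 4-byte char #1 = F2 B5 B2 9A.
Offset 4: leading byte 0xEF = 11101111 → 3-byte char #2 = EF 83 8A.
Offset 7: leading byte 0xF3 = 11110011 → 4-byte char #3 = F3 BA 8C 9F.
Offset 11: leading byte 0xEB = 11101011 → 3-byte char #4 = EB AA 92.
Offset 14: leading byte 0xDF = 11011111 → 2-byte char #5 = DF AC.
Offset 16: leading byte 0xF1 = 11110001 → 4-byte char #6 = F1 99 BB 8D.
Leading byte 0xF1 = 11110001 matches 11110xxx → 4-byte sequence.
Byte 1: 0xF1 = 11110001, payload 001 (3 bits).
Byte 2: 0x99 = 10011001 (10xxxxxx ✓), payload 011001.
Byte 3: 0xBB = 10111011 (10xxxxxx ✓), payload 111011.
Byte 4: 0x8D = 10001101 (10xxxxxx ✓), payload 001101.
Concatenate: 001011001111011001101 = 0x59ECD (21 bits → U+59ECD).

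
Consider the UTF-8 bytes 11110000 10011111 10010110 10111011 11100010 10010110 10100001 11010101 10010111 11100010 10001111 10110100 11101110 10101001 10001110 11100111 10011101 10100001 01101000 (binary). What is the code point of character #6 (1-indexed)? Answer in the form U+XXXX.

U+7761

Offset 0: leading byte 0xF0 = 11110000 → 4-byte char #1 = F0 9F 96 BB.
Offset 4: leading byte 0xE2 = 11100010 → 3-byte char #2 = E2 96 A1.
Offset 7: leading byte 0xD5 = 11010101 → 2-byte char #3 = D5 97.
Offset 9: leading byte 0xE2 = 11100010 → 3-byte char #4 = E2 8F B4.
Offset 12: leading byte 0xEE = 11101110 → 3-byte char #5 = EE A9 8E.
Offset 15: leading byte 0xE7 = 11100111 → 3-byte char #6 = E7 9D A1.
Leading byte 0xE7 = 11100111 matches 1110xxxx → 3-byte sequence.
Byte 1: 0xE7 = 11100111, payload 0111 (4 bits).
Byte 2: 0x9D = 10011101 (10xxxxxx ✓), payload 011101.
Byte 3: 0xA1 = 10100001 (10xxxxxx ✓), payload 100001.
Concatenate: 0111011101100001 = 0x7761 (16 bits → U+7761).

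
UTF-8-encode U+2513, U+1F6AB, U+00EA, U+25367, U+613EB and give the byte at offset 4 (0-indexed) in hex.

U+2513 → 3-byte form E2 94 93 at offsets 0–2.
U+1F6AB → 4-byte form F0 9F 9A AB at offsets 3–6.
Offset 4 falls in char 2's range; it's byte 2 of F0 9F 9A AB = 0x9F.

0x9F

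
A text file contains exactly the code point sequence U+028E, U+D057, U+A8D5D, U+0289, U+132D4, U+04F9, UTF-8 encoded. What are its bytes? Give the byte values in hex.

CA 8E ED 81 97 F2 A8 B5 9D CA 89 F0 93 8B 94 D3 B9

U+028E: 2-byte form → CA 8E.
U+D057: 3-byte form → ED 81 97.
U+A8D5D: 4-byte form → F2 A8 B5 9D.
U+0289: 2-byte form → CA 89.
U+132D4: 4-byte form → F0 93 8B 94.
U+04F9: 2-byte form → D3 B9.
Concatenated (17 bytes): CA 8E ED 81 97 F2 A8 B5 9D CA 89 F0 93 8B 94 D3 B9.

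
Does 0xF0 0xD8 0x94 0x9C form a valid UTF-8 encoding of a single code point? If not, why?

Leading byte 0xF0 = 11110000 → 4-byte form.
Byte 2 is 0xD8 = 11011000, which is not 10xxxxxx — expected a continuation byte.

invalid (non-continuation byte where continuation expected)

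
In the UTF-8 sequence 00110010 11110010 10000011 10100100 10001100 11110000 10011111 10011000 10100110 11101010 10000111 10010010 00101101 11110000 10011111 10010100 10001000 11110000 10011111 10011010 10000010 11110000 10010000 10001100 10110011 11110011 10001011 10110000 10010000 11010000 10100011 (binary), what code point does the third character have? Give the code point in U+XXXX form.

U+1F626

Offset 0: leading byte 0x32 = 00110010 → 1-byte char #1 = 32.
Offset 1: leading byte 0xF2 = 11110010 → 4-byte char #2 = F2 83 A4 8C.
Offset 5: leading byte 0xF0 = 11110000 → 4-byte char #3 = F0 9F 98 A6.
Leading byte 0xF0 = 11110000 matches 11110xxx → 4-byte sequence.
Byte 1: 0xF0 = 11110000, payload 000 (3 bits).
Byte 2: 0x9F = 10011111 (10xxxxxx ✓), payload 011111.
Byte 3: 0x98 = 10011000 (10xxxxxx ✓), payload 011000.
Byte 4: 0xA6 = 10100110 (10xxxxxx ✓), payload 100110.
Concatenate: 000011111011000100110 = 0x1F626 (21 bits → U+1F626).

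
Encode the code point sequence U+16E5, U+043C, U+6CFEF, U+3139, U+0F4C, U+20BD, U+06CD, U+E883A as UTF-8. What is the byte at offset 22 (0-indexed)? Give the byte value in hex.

0xA0

U+16E5 → 3-byte form E1 9B A5 at offsets 0–2.
U+043C → 2-byte form D0 BC at offsets 3–4.
U+6CFEF → 4-byte form F1 AC BF AF at offsets 5–8.
U+3139 → 3-byte form E3 84 B9 at offsets 9–11.
U+0F4C → 3-byte form E0 BD 8C at offsets 12–14.
U+20BD → 3-byte form E2 82 BD at offsets 15–17.
U+06CD → 2-byte form DB 8D at offsets 18–19.
U+E883A → 4-byte form F3 A8 A0 BA at offsets 20–23.
Offset 22 falls in char 8's range; it's byte 3 of F3 A8 A0 BA = 0xA0.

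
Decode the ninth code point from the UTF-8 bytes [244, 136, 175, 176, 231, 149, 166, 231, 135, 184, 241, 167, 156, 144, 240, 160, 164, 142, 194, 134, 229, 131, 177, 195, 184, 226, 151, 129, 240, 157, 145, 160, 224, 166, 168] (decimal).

Offset 0: leading byte 0xF4 = 11110100 → 4-byte char #1 = F4 88 AF B0.
Offset 4: leading byte 0xE7 = 11100111 → 3-byte char #2 = E7 95 A6.
Offset 7: leading byte 0xE7 = 11100111 → 3-byte char #3 = E7 87 B8.
Offset 10: leading byte 0xF1 = 11110001 → 4-byte char #4 = F1 A7 9C 90.
Offset 14: leading byte 0xF0 = 11110000 → 4-byte char #5 = F0 A0 A4 8E.
Offset 18: leading byte 0xC2 = 11000010 → 2-byte char #6 = C2 86.
Offset 20: leading byte 0xE5 = 11100101 → 3-byte char #7 = E5 83 B1.
Offset 23: leading byte 0xC3 = 11000011 → 2-byte char #8 = C3 B8.
Offset 25: leading byte 0xE2 = 11100010 → 3-byte char #9 = E2 97 81.
Leading byte 0xE2 = 11100010 matches 1110xxxx → 3-byte sequence.
Byte 1: 0xE2 = 11100010, payload 0010 (4 bits).
Byte 2: 0x97 = 10010111 (10xxxxxx ✓), payload 010111.
Byte 3: 0x81 = 10000001 (10xxxxxx ✓), payload 000001.
Concatenate: 0010010111000001 = 0x25C1 (16 bits → U+25C1).

U+25C1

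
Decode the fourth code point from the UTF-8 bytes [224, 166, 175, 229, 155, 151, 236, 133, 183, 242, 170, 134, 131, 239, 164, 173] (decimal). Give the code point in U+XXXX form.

Offset 0: leading byte 0xE0 = 11100000 → 3-byte char #1 = E0 A6 AF.
Offset 3: leading byte 0xE5 = 11100101 → 3-byte char #2 = E5 9B 97.
Offset 6: leading byte 0xEC = 11101100 → 3-byte char #3 = EC 85 B7.
Offset 9: leading byte 0xF2 = 11110010 → 4-byte char #4 = F2 AA 86 83.
Leading byte 0xF2 = 11110010 matches 11110xxx → 4-byte sequence.
Byte 1: 0xF2 = 11110010, payload 010 (3 bits).
Byte 2: 0xAA = 10101010 (10xxxxxx ✓), payload 101010.
Byte 3: 0x86 = 10000110 (10xxxxxx ✓), payload 000110.
Byte 4: 0x83 = 10000011 (10xxxxxx ✓), payload 000011.
Concatenate: 010101010000110000011 = 0xAA183 (21 bits → U+AA183).

U+AA183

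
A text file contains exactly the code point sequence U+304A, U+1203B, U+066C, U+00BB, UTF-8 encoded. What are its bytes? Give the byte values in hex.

U+304A: 3-byte form → E3 81 8A.
U+1203B: 4-byte form → F0 92 80 BB.
U+066C: 2-byte form → D9 AC.
U+00BB: 2-byte form → C2 BB.
Concatenated (11 bytes): E3 81 8A F0 92 80 BB D9 AC C2 BB.

E3 81 8A F0 92 80 BB D9 AC C2 BB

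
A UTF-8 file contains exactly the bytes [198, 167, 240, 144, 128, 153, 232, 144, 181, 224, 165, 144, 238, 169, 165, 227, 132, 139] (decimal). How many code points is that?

Byte at offset 0: 0xC6 = 11000110 → 2-byte char (#1). Advance 2.
Byte at offset 2: 0xF0 = 11110000 → 4-byte char (#2). Advance 4.
Byte at offset 6: 0xE8 = 11101000 → 3-byte char (#3). Advance 3.
Byte at offset 9: 0xE0 = 11100000 → 3-byte char (#4). Advance 3.
Byte at offset 12: 0xEE = 11101110 → 3-byte char (#5). Advance 3.
Byte at offset 15: 0xE3 = 11100011 → 3-byte char (#6). Advance 3.
Reached end at offset 18 after 6 code points.

6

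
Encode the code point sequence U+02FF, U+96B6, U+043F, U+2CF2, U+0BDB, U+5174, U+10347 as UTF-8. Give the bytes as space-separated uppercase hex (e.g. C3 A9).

U+02FF: 2-byte form → CB BF.
U+96B6: 3-byte form → E9 9A B6.
U+043F: 2-byte form → D0 BF.
U+2CF2: 3-byte form → E2 B3 B2.
U+0BDB: 3-byte form → E0 AF 9B.
U+5174: 3-byte form → E5 85 B4.
U+10347: 4-byte form → F0 90 8D 87.
Concatenated (20 bytes): CB BF E9 9A B6 D0 BF E2 B3 B2 E0 AF 9B E5 85 B4 F0 90 8D 87.

CB BF E9 9A B6 D0 BF E2 B3 B2 E0 AF 9B E5 85 B4 F0 90 8D 87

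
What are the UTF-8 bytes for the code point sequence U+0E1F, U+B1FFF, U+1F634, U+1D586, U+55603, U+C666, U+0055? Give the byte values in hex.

U+0E1F: 3-byte form → E0 B8 9F.
U+B1FFF: 4-byte form → F2 B1 BF BF.
U+1F634: 4-byte form → F0 9F 98 B4.
U+1D586: 4-byte form → F0 9D 96 86.
U+55603: 4-byte form → F1 95 98 83.
U+C666: 3-byte form → EC 99 A6.
U+0055: 1-byte form → 55.
Concatenated (23 bytes): E0 B8 9F F2 B1 BF BF F0 9F 98 B4 F0 9D 96 86 F1 95 98 83 EC 99 A6 55.

E0 B8 9F F2 B1 BF BF F0 9F 98 B4 F0 9D 96 86 F1 95 98 83 EC 99 A6 55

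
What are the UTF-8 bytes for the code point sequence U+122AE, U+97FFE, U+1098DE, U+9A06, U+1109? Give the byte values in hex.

F0 92 8A AE F2 97 BF BE F4 89 A3 9E E9 A8 86 E1 84 89

U+122AE: 4-byte form → F0 92 8A AE.
U+97FFE: 4-byte form → F2 97 BF BE.
U+1098DE: 4-byte form → F4 89 A3 9E.
U+9A06: 3-byte form → E9 A8 86.
U+1109: 3-byte form → E1 84 89.
Concatenated (18 bytes): F0 92 8A AE F2 97 BF BE F4 89 A3 9E E9 A8 86 E1 84 89.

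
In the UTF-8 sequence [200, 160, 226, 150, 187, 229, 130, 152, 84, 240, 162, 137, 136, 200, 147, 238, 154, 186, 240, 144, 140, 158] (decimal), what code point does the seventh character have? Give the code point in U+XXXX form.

U+E6BA

Offset 0: leading byte 0xC8 = 11001000 → 2-byte char #1 = C8 A0.
Offset 2: leading byte 0xE2 = 11100010 → 3-byte char #2 = E2 96 BB.
Offset 5: leading byte 0xE5 = 11100101 → 3-byte char #3 = E5 82 98.
Offset 8: leading byte 0x54 = 01010100 → 1-byte char #4 = 54.
Offset 9: leading byte 0xF0 = 11110000 → 4-byte char #5 = F0 A2 89 88.
Offset 13: leading byte 0xC8 = 11001000 → 2-byte char #6 = C8 93.
Offset 15: leading byte 0xEE = 11101110 → 3-byte char #7 = EE 9A BA.
Leading byte 0xEE = 11101110 matches 1110xxxx → 3-byte sequence.
Byte 1: 0xEE = 11101110, payload 1110 (4 bits).
Byte 2: 0x9A = 10011010 (10xxxxxx ✓), payload 011010.
Byte 3: 0xBA = 10111010 (10xxxxxx ✓), payload 111010.
Concatenate: 1110011010111010 = 0xE6BA (16 bits → U+E6BA).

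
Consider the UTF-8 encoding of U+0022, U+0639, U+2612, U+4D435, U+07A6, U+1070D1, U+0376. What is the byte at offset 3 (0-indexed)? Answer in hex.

0xE2

U+0022 → 1-byte form 22 at offsets 0–0.
U+0639 → 2-byte form D8 B9 at offsets 1–2.
U+2612 → 3-byte form E2 98 92 at offsets 3–5.
Offset 3 falls in char 3's range; it's byte 1 of E2 98 92 = 0xE2.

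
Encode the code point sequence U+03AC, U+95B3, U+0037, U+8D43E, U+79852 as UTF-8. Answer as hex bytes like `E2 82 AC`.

CE AC E9 96 B3 37 F2 8D 90 BE F1 B9 A1 92

U+03AC: 2-byte form → CE AC.
U+95B3: 3-byte form → E9 96 B3.
U+0037: 1-byte form → 37.
U+8D43E: 4-byte form → F2 8D 90 BE.
U+79852: 4-byte form → F1 B9 A1 92.
Concatenated (14 bytes): CE AC E9 96 B3 37 F2 8D 90 BE F1 B9 A1 92.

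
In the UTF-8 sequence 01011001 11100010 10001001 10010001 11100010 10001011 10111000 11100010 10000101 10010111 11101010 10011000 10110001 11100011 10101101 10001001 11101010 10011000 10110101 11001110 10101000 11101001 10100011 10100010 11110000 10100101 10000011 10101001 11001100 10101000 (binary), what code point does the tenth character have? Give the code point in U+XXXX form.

Offset 0: leading byte 0x59 = 01011001 → 1-byte char #1 = 59.
Offset 1: leading byte 0xE2 = 11100010 → 3-byte char #2 = E2 89 91.
Offset 4: leading byte 0xE2 = 11100010 → 3-byte char #3 = E2 8B B8.
Offset 7: leading byte 0xE2 = 11100010 → 3-byte char #4 = E2 85 97.
Offset 10: leading byte 0xEA = 11101010 → 3-byte char #5 = EA 98 B1.
Offset 13: leading byte 0xE3 = 11100011 → 3-byte char #6 = E3 AD 89.
Offset 16: leading byte 0xEA = 11101010 → 3-byte char #7 = EA 98 B5.
Offset 19: leading byte 0xCE = 11001110 → 2-byte char #8 = CE A8.
Offset 21: leading byte 0xE9 = 11101001 → 3-byte char #9 = E9 A3 A2.
Offset 24: leading byte 0xF0 = 11110000 → 4-byte char #10 = F0 A5 83 A9.
Leading byte 0xF0 = 11110000 matches 11110xxx → 4-byte sequence.
Byte 1: 0xF0 = 11110000, payload 000 (3 bits).
Byte 2: 0xA5 = 10100101 (10xxxxxx ✓), payload 100101.
Byte 3: 0x83 = 10000011 (10xxxxxx ✓), payload 000011.
Byte 4: 0xA9 = 10101001 (10xxxxxx ✓), payload 101001.
Concatenate: 000100101000011101001 = 0x250E9 (21 bits → U+250E9).

U+250E9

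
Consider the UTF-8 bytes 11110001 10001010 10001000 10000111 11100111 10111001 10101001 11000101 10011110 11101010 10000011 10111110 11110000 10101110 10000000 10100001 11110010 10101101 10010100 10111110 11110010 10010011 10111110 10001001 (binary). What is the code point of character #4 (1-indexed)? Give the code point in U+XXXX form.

Offset 0: leading byte 0xF1 = 11110001 → 4-byte char #1 = F1 8A 88 87.
Offset 4: leading byte 0xE7 = 11100111 → 3-byte char #2 = E7 B9 A9.
Offset 7: leading byte 0xC5 = 11000101 → 2-byte char #3 = C5 9E.
Offset 9: leading byte 0xEA = 11101010 → 3-byte char #4 = EA 83 BE.
Leading byte 0xEA = 11101010 matches 1110xxxx → 3-byte sequence.
Byte 1: 0xEA = 11101010, payload 1010 (4 bits).
Byte 2: 0x83 = 10000011 (10xxxxxx ✓), payload 000011.
Byte 3: 0xBE = 10111110 (10xxxxxx ✓), payload 111110.
Concatenate: 1010000011111110 = 0xA0FE (16 bits → U+A0FE).

U+A0FE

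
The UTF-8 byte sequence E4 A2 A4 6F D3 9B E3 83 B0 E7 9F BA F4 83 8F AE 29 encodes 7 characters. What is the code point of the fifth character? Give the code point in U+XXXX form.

U+77FA

Offset 0: leading byte 0xE4 = 11100100 → 3-byte char #1 = E4 A2 A4.
Offset 3: leading byte 0x6F = 01101111 → 1-byte char #2 = 6F.
Offset 4: leading byte 0xD3 = 11010011 → 2-byte char #3 = D3 9B.
Offset 6: leading byte 0xE3 = 11100011 → 3-byte char #4 = E3 83 B0.
Offset 9: leading byte 0xE7 = 11100111 → 3-byte char #5 = E7 9F BA.
Leading byte 0xE7 = 11100111 matches 1110xxxx → 3-byte sequence.
Byte 1: 0xE7 = 11100111, payload 0111 (4 bits).
Byte 2: 0x9F = 10011111 (10xxxxxx ✓), payload 011111.
Byte 3: 0xBA = 10111010 (10xxxxxx ✓), payload 111010.
Concatenate: 0111011111111010 = 0x77FA (16 bits → U+77FA).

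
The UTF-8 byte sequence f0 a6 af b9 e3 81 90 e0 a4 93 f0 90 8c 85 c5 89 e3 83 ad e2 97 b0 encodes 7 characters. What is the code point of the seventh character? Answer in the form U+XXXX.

U+25F0

Offset 0: leading byte 0xF0 = 11110000 → 4-byte char #1 = F0 A6 AF B9.
Offset 4: leading byte 0xE3 = 11100011 → 3-byte char #2 = E3 81 90.
Offset 7: leading byte 0xE0 = 11100000 → 3-byte char #3 = E0 A4 93.
Offset 10: leading byte 0xF0 = 11110000 → 4-byte char #4 = F0 90 8C 85.
Offset 14: leading byte 0xC5 = 11000101 → 2-byte char #5 = C5 89.
Offset 16: leading byte 0xE3 = 11100011 → 3-byte char #6 = E3 83 AD.
Offset 19: leading byte 0xE2 = 11100010 → 3-byte char #7 = E2 97 B0.
Leading byte 0xE2 = 11100010 matches 1110xxxx → 3-byte sequence.
Byte 1: 0xE2 = 11100010, payload 0010 (4 bits).
Byte 2: 0x97 = 10010111 (10xxxxxx ✓), payload 010111.
Byte 3: 0xB0 = 10110000 (10xxxxxx ✓), payload 110000.
Concatenate: 0010010111110000 = 0x25F0 (16 bits → U+25F0).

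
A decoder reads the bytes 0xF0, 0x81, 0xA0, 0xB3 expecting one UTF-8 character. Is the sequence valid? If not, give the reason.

invalid (overlong encoding)

Leading byte 0xF0 = 11110000 → 4-byte form.
Continuation bytes all match 10xxxxxx. Payload decodes to 0x1833.
But 0x1833 < 0x10000, the minimum for a 4-byte sequence — this is an overlong encoding.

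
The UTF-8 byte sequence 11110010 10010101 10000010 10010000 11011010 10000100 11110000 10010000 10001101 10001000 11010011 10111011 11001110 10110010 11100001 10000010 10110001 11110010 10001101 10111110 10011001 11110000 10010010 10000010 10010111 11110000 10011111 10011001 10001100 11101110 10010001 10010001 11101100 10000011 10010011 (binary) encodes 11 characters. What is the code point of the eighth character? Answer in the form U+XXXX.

U+12097

Offset 0: leading byte 0xF2 = 11110010 → 4-byte char #1 = F2 95 82 90.
Offset 4: leading byte 0xDA = 11011010 → 2-byte char #2 = DA 84.
Offset 6: leading byte 0xF0 = 11110000 → 4-byte char #3 = F0 90 8D 88.
Offset 10: leading byte 0xD3 = 11010011 → 2-byte char #4 = D3 BB.
Offset 12: leading byte 0xCE = 11001110 → 2-byte char #5 = CE B2.
Offset 14: leading byte 0xE1 = 11100001 → 3-byte char #6 = E1 82 B1.
Offset 17: leading byte 0xF2 = 11110010 → 4-byte char #7 = F2 8D BE 99.
Offset 21: leading byte 0xF0 = 11110000 → 4-byte char #8 = F0 92 82 97.
Leading byte 0xF0 = 11110000 matches 11110xxx → 4-byte sequence.
Byte 1: 0xF0 = 11110000, payload 000 (3 bits).
Byte 2: 0x92 = 10010010 (10xxxxxx ✓), payload 010010.
Byte 3: 0x82 = 10000010 (10xxxxxx ✓), payload 000010.
Byte 4: 0x97 = 10010111 (10xxxxxx ✓), payload 010111.
Concatenate: 000010010000010010111 = 0x12097 (21 bits → U+12097).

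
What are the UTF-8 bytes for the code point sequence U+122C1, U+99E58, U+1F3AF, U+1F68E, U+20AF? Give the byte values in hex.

U+122C1: 4-byte form → F0 92 8B 81.
U+99E58: 4-byte form → F2 99 B9 98.
U+1F3AF: 4-byte form → F0 9F 8E AF.
U+1F68E: 4-byte form → F0 9F 9A 8E.
U+20AF: 3-byte form → E2 82 AF.
Concatenated (19 bytes): F0 92 8B 81 F2 99 B9 98 F0 9F 8E AF F0 9F 9A 8E E2 82 AF.

F0 92 8B 81 F2 99 B9 98 F0 9F 8E AF F0 9F 9A 8E E2 82 AF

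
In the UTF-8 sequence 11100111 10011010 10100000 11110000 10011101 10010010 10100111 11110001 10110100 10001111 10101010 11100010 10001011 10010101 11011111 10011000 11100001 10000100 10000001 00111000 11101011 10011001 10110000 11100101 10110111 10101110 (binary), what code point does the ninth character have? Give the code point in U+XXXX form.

U+5DEE

Offset 0: leading byte 0xE7 = 11100111 → 3-byte char #1 = E7 9A A0.
Offset 3: leading byte 0xF0 = 11110000 → 4-byte char #2 = F0 9D 92 A7.
Offset 7: leading byte 0xF1 = 11110001 → 4-byte char #3 = F1 B4 8F AA.
Offset 11: leading byte 0xE2 = 11100010 → 3-byte char #4 = E2 8B 95.
Offset 14: leading byte 0xDF = 11011111 → 2-byte char #5 = DF 98.
Offset 16: leading byte 0xE1 = 11100001 → 3-byte char #6 = E1 84 81.
Offset 19: leading byte 0x38 = 00111000 → 1-byte char #7 = 38.
Offset 20: leading byte 0xEB = 11101011 → 3-byte char #8 = EB 99 B0.
Offset 23: leading byte 0xE5 = 11100101 → 3-byte char #9 = E5 B7 AE.
Leading byte 0xE5 = 11100101 matches 1110xxxx → 3-byte sequence.
Byte 1: 0xE5 = 11100101, payload 0101 (4 bits).
Byte 2: 0xB7 = 10110111 (10xxxxxx ✓), payload 110111.
Byte 3: 0xAE = 10101110 (10xxxxxx ✓), payload 101110.
Concatenate: 0101110111101110 = 0x5DEE (16 bits → U+5DEE).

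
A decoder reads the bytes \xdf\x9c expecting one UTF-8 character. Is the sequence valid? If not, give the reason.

Leading byte 0xDF = 11011111 → 2-byte form.
Continuation bytes 0x9C=10011100 all match 10xxxxxx.
Decoded value 0x7DC is ≥ 0x80 (shortest form) and not a surrogate.

valid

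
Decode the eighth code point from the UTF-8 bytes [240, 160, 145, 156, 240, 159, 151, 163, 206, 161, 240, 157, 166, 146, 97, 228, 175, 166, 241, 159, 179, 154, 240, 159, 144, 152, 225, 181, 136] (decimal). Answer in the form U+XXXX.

U+1F418

Offset 0: leading byte 0xF0 = 11110000 → 4-byte char #1 = F0 A0 91 9C.
Offset 4: leading byte 0xF0 = 11110000 → 4-byte char #2 = F0 9F 97 A3.
Offset 8: leading byte 0xCE = 11001110 → 2-byte char #3 = CE A1.
Offset 10: leading byte 0xF0 = 11110000 → 4-byte char #4 = F0 9D A6 92.
Offset 14: leading byte 0x61 = 01100001 → 1-byte char #5 = 61.
Offset 15: leading byte 0xE4 = 11100100 → 3-byte char #6 = E4 AF A6.
Offset 18: leading byte 0xF1 = 11110001 → 4-byte char #7 = F1 9F B3 9A.
Offset 22: leading byte 0xF0 = 11110000 → 4-byte char #8 = F0 9F 90 98.
Leading byte 0xF0 = 11110000 matches 11110xxx → 4-byte sequence.
Byte 1: 0xF0 = 11110000, payload 000 (3 bits).
Byte 2: 0x9F = 10011111 (10xxxxxx ✓), payload 011111.
Byte 3: 0x90 = 10010000 (10xxxxxx ✓), payload 010000.
Byte 4: 0x98 = 10011000 (10xxxxxx ✓), payload 011000.
Concatenate: 000011111010000011000 = 0x1F418 (21 bits → U+1F418).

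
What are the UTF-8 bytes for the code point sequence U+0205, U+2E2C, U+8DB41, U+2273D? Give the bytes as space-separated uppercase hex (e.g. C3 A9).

U+0205: 2-byte form → C8 85.
U+2E2C: 3-byte form → E2 B8 AC.
U+8DB41: 4-byte form → F2 8D AD 81.
U+2273D: 4-byte form → F0 A2 9C BD.
Concatenated (13 bytes): C8 85 E2 B8 AC F2 8D AD 81 F0 A2 9C BD.

C8 85 E2 B8 AC F2 8D AD 81 F0 A2 9C BD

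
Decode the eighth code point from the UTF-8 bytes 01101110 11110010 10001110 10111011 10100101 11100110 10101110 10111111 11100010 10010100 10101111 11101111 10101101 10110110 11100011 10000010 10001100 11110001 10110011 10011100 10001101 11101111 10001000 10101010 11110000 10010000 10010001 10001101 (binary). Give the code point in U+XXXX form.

U+F22A

Offset 0: leading byte 0x6E = 01101110 → 1-byte char #1 = 6E.
Offset 1: leading byte 0xF2 = 11110010 → 4-byte char #2 = F2 8E BB A5.
Offset 5: leading byte 0xE6 = 11100110 → 3-byte char #3 = E6 AE BF.
Offset 8: leading byte 0xE2 = 11100010 → 3-byte char #4 = E2 94 AF.
Offset 11: leading byte 0xEF = 11101111 → 3-byte char #5 = EF AD B6.
Offset 14: leading byte 0xE3 = 11100011 → 3-byte char #6 = E3 82 8C.
Offset 17: leading byte 0xF1 = 11110001 → 4-byte char #7 = F1 B3 9C 8D.
Offset 21: leading byte 0xEF = 11101111 → 3-byte char #8 = EF 88 AA.
Leading byte 0xEF = 11101111 matches 1110xxxx → 3-byte sequence.
Byte 1: 0xEF = 11101111, payload 1111 (4 bits).
Byte 2: 0x88 = 10001000 (10xxxxxx ✓), payload 001000.
Byte 3: 0xAA = 10101010 (10xxxxxx ✓), payload 101010.
Concatenate: 1111001000101010 = 0xF22A (16 bits → U+F22A).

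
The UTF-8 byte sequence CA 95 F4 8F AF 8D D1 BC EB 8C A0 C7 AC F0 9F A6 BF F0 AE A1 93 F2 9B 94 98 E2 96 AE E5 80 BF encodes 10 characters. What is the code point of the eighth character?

Offset 0: leading byte 0xCA = 11001010 → 2-byte char #1 = CA 95.
Offset 2: leading byte 0xF4 = 11110100 → 4-byte char #2 = F4 8F AF 8D.
Offset 6: leading byte 0xD1 = 11010001 → 2-byte char #3 = D1 BC.
Offset 8: leading byte 0xEB = 11101011 → 3-byte char #4 = EB 8C A0.
Offset 11: leading byte 0xC7 = 11000111 → 2-byte char #5 = C7 AC.
Offset 13: leading byte 0xF0 = 11110000 → 4-byte char #6 = F0 9F A6 BF.
Offset 17: leading byte 0xF0 = 11110000 → 4-byte char #7 = F0 AE A1 93.
Offset 21: leading byte 0xF2 = 11110010 → 4-byte char #8 = F2 9B 94 98.
Leading byte 0xF2 = 11110010 matches 11110xxx → 4-byte sequence.
Byte 1: 0xF2 = 11110010, payload 010 (3 bits).
Byte 2: 0x9B = 10011011 (10xxxxxx ✓), payload 011011.
Byte 3: 0x94 = 10010100 (10xxxxxx ✓), payload 010100.
Byte 4: 0x98 = 10011000 (10xxxxxx ✓), payload 011000.
Concatenate: 010011011010100011000 = 0x9B518 (21 bits → U+9B518).

U+9B518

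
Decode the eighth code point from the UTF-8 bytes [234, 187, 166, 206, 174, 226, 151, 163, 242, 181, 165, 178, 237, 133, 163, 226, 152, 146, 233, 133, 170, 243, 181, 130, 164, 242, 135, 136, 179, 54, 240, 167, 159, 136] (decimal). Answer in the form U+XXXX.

Offset 0: leading byte 0xEA = 11101010 → 3-byte char #1 = EA BB A6.
Offset 3: leading byte 0xCE = 11001110 → 2-byte char #2 = CE AE.
Offset 5: leading byte 0xE2 = 11100010 → 3-byte char #3 = E2 97 A3.
Offset 8: leading byte 0xF2 = 11110010 → 4-byte char #4 = F2 B5 A5 B2.
Offset 12: leading byte 0xED = 11101101 → 3-byte char #5 = ED 85 A3.
Offset 15: leading byte 0xE2 = 11100010 → 3-byte char #6 = E2 98 92.
Offset 18: leading byte 0xE9 = 11101001 → 3-byte char #7 = E9 85 AA.
Offset 21: leading byte 0xF3 = 11110011 → 4-byte char #8 = F3 B5 82 A4.
Leading byte 0xF3 = 11110011 matches 11110xxx → 4-byte sequence.
Byte 1: 0xF3 = 11110011, payload 011 (3 bits).
Byte 2: 0xB5 = 10110101 (10xxxxxx ✓), payload 110101.
Byte 3: 0x82 = 10000010 (10xxxxxx ✓), payload 000010.
Byte 4: 0xA4 = 10100100 (10xxxxxx ✓), payload 100100.
Concatenate: 011110101000010100100 = 0xF50A4 (21 bits → U+F50A4).

U+F50A4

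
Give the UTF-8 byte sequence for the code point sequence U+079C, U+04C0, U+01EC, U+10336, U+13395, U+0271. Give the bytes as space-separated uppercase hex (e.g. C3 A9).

DE 9C D3 80 C7 AC F0 90 8C B6 F0 93 8E 95 C9 B1

U+079C: 2-byte form → DE 9C.
U+04C0: 2-byte form → D3 80.
U+01EC: 2-byte form → C7 AC.
U+10336: 4-byte form → F0 90 8C B6.
U+13395: 4-byte form → F0 93 8E 95.
U+0271: 2-byte form → C9 B1.
Concatenated (16 bytes): DE 9C D3 80 C7 AC F0 90 8C B6 F0 93 8E 95 C9 B1.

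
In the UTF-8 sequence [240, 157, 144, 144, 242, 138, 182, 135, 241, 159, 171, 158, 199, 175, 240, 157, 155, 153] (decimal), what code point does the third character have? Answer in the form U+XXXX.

Offset 0: leading byte 0xF0 = 11110000 → 4-byte char #1 = F0 9D 90 90.
Offset 4: leading byte 0xF2 = 11110010 → 4-byte char #2 = F2 8A B6 87.
Offset 8: leading byte 0xF1 = 11110001 → 4-byte char #3 = F1 9F AB 9E.
Leading byte 0xF1 = 11110001 matches 11110xxx → 4-byte sequence.
Byte 1: 0xF1 = 11110001, payload 001 (3 bits).
Byte 2: 0x9F = 10011111 (10xxxxxx ✓), payload 011111.
Byte 3: 0xAB = 10101011 (10xxxxxx ✓), payload 101011.
Byte 4: 0x9E = 10011110 (10xxxxxx ✓), payload 011110.
Concatenate: 001011111101011011110 = 0x5FADE (21 bits → U+5FADE).

U+5FADE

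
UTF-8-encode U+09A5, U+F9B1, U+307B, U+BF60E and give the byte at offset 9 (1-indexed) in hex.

1-indexed offset 9 is 0-indexed offset 8.
U+09A5 → 3-byte form E0 A6 A5 at offsets 0–2.
U+F9B1 → 3-byte form EF A6 B1 at offsets 3–5.
U+307B → 3-byte form E3 81 BB at offsets 6–8.
Offset 8 falls in char 3's range; it's byte 3 of E3 81 BB = 0xBB.

0xBB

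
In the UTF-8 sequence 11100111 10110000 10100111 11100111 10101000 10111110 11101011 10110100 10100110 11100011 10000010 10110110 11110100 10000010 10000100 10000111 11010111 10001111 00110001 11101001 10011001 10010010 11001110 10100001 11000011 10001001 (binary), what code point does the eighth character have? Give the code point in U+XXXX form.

U+9652

Offset 0: leading byte 0xE7 = 11100111 → 3-byte char #1 = E7 B0 A7.
Offset 3: leading byte 0xE7 = 11100111 → 3-byte char #2 = E7 A8 BE.
Offset 6: leading byte 0xEB = 11101011 → 3-byte char #3 = EB B4 A6.
Offset 9: leading byte 0xE3 = 11100011 → 3-byte char #4 = E3 82 B6.
Offset 12: leading byte 0xF4 = 11110100 → 4-byte char #5 = F4 82 84 87.
Offset 16: leading byte 0xD7 = 11010111 → 2-byte char #6 = D7 8F.
Offset 18: leading byte 0x31 = 00110001 → 1-byte char #7 = 31.
Offset 19: leading byte 0xE9 = 11101001 → 3-byte char #8 = E9 99 92.
Leading byte 0xE9 = 11101001 matches 1110xxxx → 3-byte sequence.
Byte 1: 0xE9 = 11101001, payload 1001 (4 bits).
Byte 2: 0x99 = 10011001 (10xxxxxx ✓), payload 011001.
Byte 3: 0x92 = 10010010 (10xxxxxx ✓), payload 010010.
Concatenate: 1001011001010010 = 0x9652 (16 bits → U+9652).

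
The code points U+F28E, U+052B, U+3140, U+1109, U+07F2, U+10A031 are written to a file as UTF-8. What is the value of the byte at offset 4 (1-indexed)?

1-indexed offset 4 is 0-indexed offset 3.
U+F28E → 3-byte form EF 8A 8E at offsets 0–2.
U+052B → 2-byte form D4 AB at offsets 3–4.
Offset 3 falls in char 2's range; it's byte 1 of D4 AB = 0xD4.

0xD4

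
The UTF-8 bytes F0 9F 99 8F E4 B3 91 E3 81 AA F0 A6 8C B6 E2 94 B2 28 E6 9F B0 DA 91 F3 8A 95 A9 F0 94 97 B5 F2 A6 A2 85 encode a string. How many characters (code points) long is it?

11

Byte at offset 0: 0xF0 = 11110000 → 4-byte char (#1). Advance 4.
Byte at offset 4: 0xE4 = 11100100 → 3-byte char (#2). Advance 3.
Byte at offset 7: 0xE3 = 11100011 → 3-byte char (#3). Advance 3.
Byte at offset 10: 0xF0 = 11110000 → 4-byte char (#4). Advance 4.
Byte at offset 14: 0xE2 = 11100010 → 3-byte char (#5). Advance 3.
Byte at offset 17: 0x28 = 00101000 → 1-byte char (#6). Advance 1.
Byte at offset 18: 0xE6 = 11100110 → 3-byte char (#7). Advance 3.
Byte at offset 21: 0xDA = 11011010 → 2-byte char (#8). Advance 2.
Byte at offset 23: 0xF3 = 11110011 → 4-byte char (#9). Advance 4.
Byte at offset 27: 0xF0 = 11110000 → 4-byte char (#10). Advance 4.
Byte at offset 31: 0xF2 = 11110010 → 4-byte char (#11). Advance 4.
Reached end at offset 35 after 11 code points.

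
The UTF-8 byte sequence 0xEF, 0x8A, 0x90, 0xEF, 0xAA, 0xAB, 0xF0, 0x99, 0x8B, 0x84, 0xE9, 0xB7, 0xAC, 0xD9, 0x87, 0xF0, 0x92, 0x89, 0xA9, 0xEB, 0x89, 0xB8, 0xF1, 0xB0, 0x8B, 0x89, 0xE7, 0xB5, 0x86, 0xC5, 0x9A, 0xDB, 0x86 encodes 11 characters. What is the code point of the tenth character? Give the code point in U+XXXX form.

Offset 0: leading byte 0xEF = 11101111 → 3-byte char #1 = EF 8A 90.
Offset 3: leading byte 0xEF = 11101111 → 3-byte char #2 = EF AA AB.
Offset 6: leading byte 0xF0 = 11110000 → 4-byte char #3 = F0 99 8B 84.
Offset 10: leading byte 0xE9 = 11101001 → 3-byte char #4 = E9 B7 AC.
Offset 13: leading byte 0xD9 = 11011001 → 2-byte char #5 = D9 87.
Offset 15: leading byte 0xF0 = 11110000 → 4-byte char #6 = F0 92 89 A9.
Offset 19: leading byte 0xEB = 11101011 → 3-byte char #7 = EB 89 B8.
Offset 22: leading byte 0xF1 = 11110001 → 4-byte char #8 = F1 B0 8B 89.
Offset 26: leading byte 0xE7 = 11100111 → 3-byte char #9 = E7 B5 86.
Offset 29: leading byte 0xC5 = 11000101 → 2-byte char #10 = C5 9A.
Leading byte 0xC5 = 11000101 matches 110xxxxx → 2-byte sequence.
Byte 1: 0xC5 = 11000101, payload 00101 (5 bits).
Byte 2: 0x9A = 10011010 (10xxxxxx ✓), payload 011010.
Concatenate: 00101011010 = 0x15A (11 bits → U+015A).

U+015A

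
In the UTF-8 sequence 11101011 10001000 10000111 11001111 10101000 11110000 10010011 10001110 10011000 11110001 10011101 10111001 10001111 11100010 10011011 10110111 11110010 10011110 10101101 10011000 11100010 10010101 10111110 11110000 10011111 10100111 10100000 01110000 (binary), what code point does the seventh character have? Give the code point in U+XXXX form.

U+257E

Offset 0: leading byte 0xEB = 11101011 → 3-byte char #1 = EB 88 87.
Offset 3: leading byte 0xCF = 11001111 → 2-byte char #2 = CF A8.
Offset 5: leading byte 0xF0 = 11110000 → 4-byte char #3 = F0 93 8E 98.
Offset 9: leading byte 0xF1 = 11110001 → 4-byte char #4 = F1 9D B9 8F.
Offset 13: leading byte 0xE2 = 11100010 → 3-byte char #5 = E2 9B B7.
Offset 16: leading byte 0xF2 = 11110010 → 4-byte char #6 = F2 9E AD 98.
Offset 20: leading byte 0xE2 = 11100010 → 3-byte char #7 = E2 95 BE.
Leading byte 0xE2 = 11100010 matches 1110xxxx → 3-byte sequence.
Byte 1: 0xE2 = 11100010, payload 0010 (4 bits).
Byte 2: 0x95 = 10010101 (10xxxxxx ✓), payload 010101.
Byte 3: 0xBE = 10111110 (10xxxxxx ✓), payload 111110.
Concatenate: 0010010101111110 = 0x257E (16 bits → U+257E).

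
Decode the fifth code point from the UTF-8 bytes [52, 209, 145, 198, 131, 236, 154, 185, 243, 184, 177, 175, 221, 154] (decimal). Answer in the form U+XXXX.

U+F8C6F

Offset 0: leading byte 0x34 = 00110100 → 1-byte char #1 = 34.
Offset 1: leading byte 0xD1 = 11010001 → 2-byte char #2 = D1 91.
Offset 3: leading byte 0xC6 = 11000110 → 2-byte char #3 = C6 83.
Offset 5: leading byte 0xEC = 11101100 → 3-byte char #4 = EC 9A B9.
Offset 8: leading byte 0xF3 = 11110011 → 4-byte char #5 = F3 B8 B1 AF.
Leading byte 0xF3 = 11110011 matches 11110xxx → 4-byte sequence.
Byte 1: 0xF3 = 11110011, payload 011 (3 bits).
Byte 2: 0xB8 = 10111000 (10xxxxxx ✓), payload 111000.
Byte 3: 0xB1 = 10110001 (10xxxxxx ✓), payload 110001.
Byte 4: 0xAF = 10101111 (10xxxxxx ✓), payload 101111.
Concatenate: 011111000110001101111 = 0xF8C6F (21 bits → U+F8C6F).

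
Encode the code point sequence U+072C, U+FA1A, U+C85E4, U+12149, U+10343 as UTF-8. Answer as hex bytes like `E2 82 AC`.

DC AC EF A8 9A F3 88 97 A4 F0 92 85 89 F0 90 8D 83

U+072C: 2-byte form → DC AC.
U+FA1A: 3-byte form → EF A8 9A.
U+C85E4: 4-byte form → F3 88 97 A4.
U+12149: 4-byte form → F0 92 85 89.
U+10343: 4-byte form → F0 90 8D 83.
Concatenated (17 bytes): DC AC EF A8 9A F3 88 97 A4 F0 92 85 89 F0 90 8D 83.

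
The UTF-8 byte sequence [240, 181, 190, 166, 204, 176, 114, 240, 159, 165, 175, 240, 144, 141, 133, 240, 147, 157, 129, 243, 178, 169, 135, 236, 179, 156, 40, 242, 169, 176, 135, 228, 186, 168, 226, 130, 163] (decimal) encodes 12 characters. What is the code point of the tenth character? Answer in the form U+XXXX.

U+A9C07

Offset 0: leading byte 0xF0 = 11110000 → 4-byte char #1 = F0 B5 BE A6.
Offset 4: leading byte 0xCC = 11001100 → 2-byte char #2 = CC B0.
Offset 6: leading byte 0x72 = 01110010 → 1-byte char #3 = 72.
Offset 7: leading byte 0xF0 = 11110000 → 4-byte char #4 = F0 9F A5 AF.
Offset 11: leading byte 0xF0 = 11110000 → 4-byte char #5 = F0 90 8D 85.
Offset 15: leading byte 0xF0 = 11110000 → 4-byte char #6 = F0 93 9D 81.
Offset 19: leading byte 0xF3 = 11110011 → 4-byte char #7 = F3 B2 A9 87.
Offset 23: leading byte 0xEC = 11101100 → 3-byte char #8 = EC B3 9C.
Offset 26: leading byte 0x28 = 00101000 → 1-byte char #9 = 28.
Offset 27: leading byte 0xF2 = 11110010 → 4-byte char #10 = F2 A9 B0 87.
Leading byte 0xF2 = 11110010 matches 11110xxx → 4-byte sequence.
Byte 1: 0xF2 = 11110010, payload 010 (3 bits).
Byte 2: 0xA9 = 10101001 (10xxxxxx ✓), payload 101001.
Byte 3: 0xB0 = 10110000 (10xxxxxx ✓), payload 110000.
Byte 4: 0x87 = 10000111 (10xxxxxx ✓), payload 000111.
Concatenate: 010101001110000000111 = 0xA9C07 (21 bits → U+A9C07).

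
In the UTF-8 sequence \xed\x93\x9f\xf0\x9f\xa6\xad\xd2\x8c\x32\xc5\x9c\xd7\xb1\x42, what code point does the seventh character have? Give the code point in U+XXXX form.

U+0042

Offset 0: leading byte 0xED = 11101101 → 3-byte char #1 = ED 93 9F.
Offset 3: leading byte 0xF0 = 11110000 → 4-byte char #2 = F0 9F A6 AD.
Offset 7: leading byte 0xD2 = 11010010 → 2-byte char #3 = D2 8C.
Offset 9: leading byte 0x32 = 00110010 → 1-byte char #4 = 32.
Offset 10: leading byte 0xC5 = 11000101 → 2-byte char #5 = C5 9C.
Offset 12: leading byte 0xD7 = 11010111 → 2-byte char #6 = D7 B1.
Offset 14: leading byte 0x42 = 01000010 → 1-byte char #7 = 42.
Leading byte 0x42 = 01000010 matches 0xxxxxxx → 1-byte sequence.
Byte 1: 0x42 = 01000010, payload 1000010 (7 bits).
Concatenate: 1000010 = 0x42 (7 bits → U+0042).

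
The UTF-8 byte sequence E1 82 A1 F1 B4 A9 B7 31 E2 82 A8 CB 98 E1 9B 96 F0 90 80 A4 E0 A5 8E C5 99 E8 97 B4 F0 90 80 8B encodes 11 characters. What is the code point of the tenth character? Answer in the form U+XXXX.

Offset 0: leading byte 0xE1 = 11100001 → 3-byte char #1 = E1 82 A1.
Offset 3: leading byte 0xF1 = 11110001 → 4-byte char #2 = F1 B4 A9 B7.
Offset 7: leading byte 0x31 = 00110001 → 1-byte char #3 = 31.
Offset 8: leading byte 0xE2 = 11100010 → 3-byte char #4 = E2 82 A8.
Offset 11: leading byte 0xCB = 11001011 → 2-byte char #5 = CB 98.
Offset 13: leading byte 0xE1 = 11100001 → 3-byte char #6 = E1 9B 96.
Offset 16: leading byte 0xF0 = 11110000 → 4-byte char #7 = F0 90 80 A4.
Offset 20: leading byte 0xE0 = 11100000 → 3-byte char #8 = E0 A5 8E.
Offset 23: leading byte 0xC5 = 11000101 → 2-byte char #9 = C5 99.
Offset 25: leading byte 0xE8 = 11101000 → 3-byte char #10 = E8 97 B4.
Leading byte 0xE8 = 11101000 matches 1110xxxx → 3-byte sequence.
Byte 1: 0xE8 = 11101000, payload 1000 (4 bits).
Byte 2: 0x97 = 10010111 (10xxxxxx ✓), payload 010111.
Byte 3: 0xB4 = 10110100 (10xxxxxx ✓), payload 110100.
Concatenate: 1000010111110100 = 0x85F4 (16 bits → U+85F4).

U+85F4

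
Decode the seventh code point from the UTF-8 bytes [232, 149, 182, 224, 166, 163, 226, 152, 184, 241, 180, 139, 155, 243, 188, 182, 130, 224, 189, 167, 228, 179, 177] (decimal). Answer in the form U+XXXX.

Offset 0: leading byte 0xE8 = 11101000 → 3-byte char #1 = E8 95 B6.
Offset 3: leading byte 0xE0 = 11100000 → 3-byte char #2 = E0 A6 A3.
Offset 6: leading byte 0xE2 = 11100010 → 3-byte char #3 = E2 98 B8.
Offset 9: leading byte 0xF1 = 11110001 → 4-byte char #4 = F1 B4 8B 9B.
Offset 13: leading byte 0xF3 = 11110011 → 4-byte char #5 = F3 BC B6 82.
Offset 17: leading byte 0xE0 = 11100000 → 3-byte char #6 = E0 BD A7.
Offset 20: leading byte 0xE4 = 11100100 → 3-byte char #7 = E4 B3 B1.
Leading byte 0xE4 = 11100100 matches 1110xxxx → 3-byte sequence.
Byte 1: 0xE4 = 11100100, payload 0100 (4 bits).
Byte 2: 0xB3 = 10110011 (10xxxxxx ✓), payload 110011.
Byte 3: 0xB1 = 10110001 (10xxxxxx ✓), payload 110001.
Concatenate: 0100110011110001 = 0x4CF1 (16 bits → U+4CF1).

U+4CF1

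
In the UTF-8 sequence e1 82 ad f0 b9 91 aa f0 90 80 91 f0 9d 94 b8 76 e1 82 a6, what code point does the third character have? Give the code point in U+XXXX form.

Offset 0: leading byte 0xE1 = 11100001 → 3-byte char #1 = E1 82 AD.
Offset 3: leading byte 0xF0 = 11110000 → 4-byte char #2 = F0 B9 91 AA.
Offset 7: leading byte 0xF0 = 11110000 → 4-byte char #3 = F0 90 80 91.
Leading byte 0xF0 = 11110000 matches 11110xxx → 4-byte sequence.
Byte 1: 0xF0 = 11110000, payload 000 (3 bits).
Byte 2: 0x90 = 10010000 (10xxxxxx ✓), payload 010000.
Byte 3: 0x80 = 10000000 (10xxxxxx ✓), payload 000000.
Byte 4: 0x91 = 10010001 (10xxxxxx ✓), payload 010001.
Concatenate: 000010000000000010001 = 0x10011 (21 bits → U+10011).

U+10011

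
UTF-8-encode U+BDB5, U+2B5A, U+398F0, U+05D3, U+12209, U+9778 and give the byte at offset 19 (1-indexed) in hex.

0xB8

1-indexed offset 19 is 0-indexed offset 18.
U+BDB5 → 3-byte form EB B6 B5 at offsets 0–2.
U+2B5A → 3-byte form E2 AD 9A at offsets 3–5.
U+398F0 → 4-byte form F0 B9 A3 B0 at offsets 6–9.
U+05D3 → 2-byte form D7 93 at offsets 10–11.
U+12209 → 4-byte form F0 92 88 89 at offsets 12–15.
U+9778 → 3-byte form E9 9D B8 at offsets 16–18.
Offset 18 falls in char 6's range; it's byte 3 of E9 9D B8 = 0xB8.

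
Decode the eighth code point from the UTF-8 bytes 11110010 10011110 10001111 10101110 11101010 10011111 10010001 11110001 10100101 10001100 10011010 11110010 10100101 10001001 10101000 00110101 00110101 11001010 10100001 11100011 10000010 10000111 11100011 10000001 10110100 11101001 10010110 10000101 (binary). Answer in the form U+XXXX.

Offset 0: leading byte 0xF2 = 11110010 → 4-byte char #1 = F2 9E 8F AE.
Offset 4: leading byte 0xEA = 11101010 → 3-byte char #2 = EA 9F 91.
Offset 7: leading byte 0xF1 = 11110001 → 4-byte char #3 = F1 A5 8C 9A.
Offset 11: leading byte 0xF2 = 11110010 → 4-byte char #4 = F2 A5 89 A8.
Offset 15: leading byte 0x35 = 00110101 → 1-byte char #5 = 35.
Offset 16: leading byte 0x35 = 00110101 → 1-byte char #6 = 35.
Offset 17: leading byte 0xCA = 11001010 → 2-byte char #7 = CA A1.
Offset 19: leading byte 0xE3 = 11100011 → 3-byte char #8 = E3 82 87.
Leading byte 0xE3 = 11100011 matches 1110xxxx → 3-byte sequence.
Byte 1: 0xE3 = 11100011, payload 0011 (4 bits).
Byte 2: 0x82 = 10000010 (10xxxxxx ✓), payload 000010.
Byte 3: 0x87 = 10000111 (10xxxxxx ✓), payload 000111.
Concatenate: 0011000010000111 = 0x3087 (16 bits → U+3087).

U+3087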